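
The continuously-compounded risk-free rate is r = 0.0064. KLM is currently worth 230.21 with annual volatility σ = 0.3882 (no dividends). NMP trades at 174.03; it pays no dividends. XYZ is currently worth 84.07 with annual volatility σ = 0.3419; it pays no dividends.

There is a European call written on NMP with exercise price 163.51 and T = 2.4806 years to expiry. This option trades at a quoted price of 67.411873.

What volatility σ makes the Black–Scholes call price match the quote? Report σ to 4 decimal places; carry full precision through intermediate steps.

At σ = 0.5979 the Black–Scholes value reproduces the quote:
σ√T = 0.5979·√2.4806 = 0.941688
d₁ = (ln(S/K) + (r+σ²/2)T) / (σ√T) = (ln(174.03/163.51) + (0.0064+0.5979²/2)·2.4806) / 0.941688 = (0.062354 + 0.459264) / 0.941688 = 0.553917
d₂ = d₁ − σ√T = 0.553917 − 0.941688 = -0.387770
e^{−rT} = 0.984250
N(d₁) = 0.710182,  N(d₂) = 0.349093
V = S·N(d₁) − K·e^{−rT}·N(d₂) = 123.593032 − 56.181159 = 67.411873 (matching the quote); vega is positive throughout, so no other σ reproduces this price

sigma = 0.5979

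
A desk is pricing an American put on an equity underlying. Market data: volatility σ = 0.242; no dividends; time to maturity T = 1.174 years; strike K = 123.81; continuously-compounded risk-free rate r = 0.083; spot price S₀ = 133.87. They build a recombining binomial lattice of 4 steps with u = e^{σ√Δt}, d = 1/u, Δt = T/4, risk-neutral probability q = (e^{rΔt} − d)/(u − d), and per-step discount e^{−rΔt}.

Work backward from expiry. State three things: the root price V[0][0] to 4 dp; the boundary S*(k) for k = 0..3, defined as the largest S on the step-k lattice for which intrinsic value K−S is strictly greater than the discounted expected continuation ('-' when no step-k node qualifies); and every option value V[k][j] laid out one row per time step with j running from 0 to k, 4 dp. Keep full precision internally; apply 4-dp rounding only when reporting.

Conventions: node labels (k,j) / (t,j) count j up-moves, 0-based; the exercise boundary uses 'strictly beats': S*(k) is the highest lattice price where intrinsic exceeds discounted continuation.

Δt=0.29350, u=1.14009, d=0.87713, q=0.56105, disc=e^(-rΔt)=0.97593
k=4 terminal: V=max(K-S,0) → 44.5726 20.8172 0.0000 0.0000 0.0000
k=3: j=0 S=90.3376 intr=33.4724 cont=30.4927 V=33.4724[EX]; j=1 S=117.4208 intr=6.3892 cont=8.9179 V=8.9179[hold]; j=2 S=152.6235 intr=0.0000 cont=0.0000 V=0.0000[hold]; j=3 S=198.3800 intr=0.0000 cont=0.0000 V=0.0000[hold]  S*(3)=90.3376
k=2: j=0 S=102.9928 intr=20.8172 cont=19.2221 V=20.8172[EX]; j=1 S=133.8700 intr=0.0000 cont=3.8203 V=3.8203[hold]; j=2 S=174.0042 intr=0.0000 cont=0.0000 V=0.0000[hold]  S*(2)=102.9928
k=1: j=0 S=117.4208 intr=6.3892 cont=11.0097 V=11.0097[hold]; j=1 S=152.6235 intr=0.0000 cont=1.6366 V=1.6366[hold]  S*(1)=-
k=0: j=0 S=133.8700 intr=0.0000 cont=5.6125 V=5.6125[hold]  S*(0)=-

price = 5.6125
boundary = - - 102.9928 90.3376
tree:
5.6125
11.0097 1.6366
20.8172 3.8203 0.0000
33.4724 8.9179 0.0000 0.0000
44.5726 20.8172 0.0000 0.0000 0.0000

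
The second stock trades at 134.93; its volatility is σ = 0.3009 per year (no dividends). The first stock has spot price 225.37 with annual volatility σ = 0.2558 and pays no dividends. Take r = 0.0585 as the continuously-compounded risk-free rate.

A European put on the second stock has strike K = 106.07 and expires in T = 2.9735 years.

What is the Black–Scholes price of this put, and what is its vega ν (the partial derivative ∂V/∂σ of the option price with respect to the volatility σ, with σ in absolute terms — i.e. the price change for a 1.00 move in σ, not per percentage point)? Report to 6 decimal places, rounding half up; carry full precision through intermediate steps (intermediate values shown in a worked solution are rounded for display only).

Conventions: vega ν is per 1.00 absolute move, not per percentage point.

price = 6.717040
ν = 53.010065

σ√T = 0.3009·√2.9735 = 0.518867
d₁ = (ln(S/K) + (r+σ²/2)T) / (σ√T) = (ln(134.93/106.07) + (0.0585+0.3009²/2)·2.9735) / 0.518867 = (0.240657 + 0.308561) / 0.518867 = 1.058495
d₂ = d₁ − σ√T = 1.058495 − 0.518867 = 0.539628
e^{−rT} = 0.840339
N(−d₁) = 0.144915,  N(−d₂) = 0.294727
Put price V = K·e^{−rT}·N(−d₂) − S·N(−d₁) = 26.270415 − 19.553375 = 6.717040
φ(d₁) = (1/√(2π))·e^{−d₁²/2} = 0.227833
ν = S·φ(d₁)·√T = 53.010065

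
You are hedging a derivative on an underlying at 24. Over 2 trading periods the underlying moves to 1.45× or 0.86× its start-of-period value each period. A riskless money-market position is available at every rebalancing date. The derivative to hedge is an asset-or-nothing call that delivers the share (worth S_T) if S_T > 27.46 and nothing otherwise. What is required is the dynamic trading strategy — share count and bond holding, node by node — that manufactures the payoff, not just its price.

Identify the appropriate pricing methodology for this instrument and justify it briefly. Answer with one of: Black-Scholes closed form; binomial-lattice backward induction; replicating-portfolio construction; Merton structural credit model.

framework: replicating-portfolio construction

Key observation: a price alone would not answer the question — the per-node share/bond construction on the spot-24, 1.45/0.86 tree is required, and only the replicating-portfolio method yields it.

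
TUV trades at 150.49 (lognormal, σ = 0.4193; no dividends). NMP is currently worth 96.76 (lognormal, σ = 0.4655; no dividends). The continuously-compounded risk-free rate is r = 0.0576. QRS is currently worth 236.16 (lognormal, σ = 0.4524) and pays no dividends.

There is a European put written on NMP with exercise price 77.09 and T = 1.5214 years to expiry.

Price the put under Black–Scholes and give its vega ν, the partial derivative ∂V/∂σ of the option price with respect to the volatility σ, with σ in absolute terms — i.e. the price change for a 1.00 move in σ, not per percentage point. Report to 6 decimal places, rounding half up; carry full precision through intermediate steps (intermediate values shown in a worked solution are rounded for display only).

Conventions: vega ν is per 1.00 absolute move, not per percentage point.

price = 8.512979
ν = 33.584592

σ√T = 0.4655·√1.5214 = 0.574171
d₁ = (ln(S/K) + (r+σ²/2)T) / (σ√T) = (ln(96.76/77.09) + (0.0576+0.4655²/2)·1.5214) / 0.574171 = (0.227260 + 0.252469) / 0.574171 = 0.835516
d₂ = d₁ − σ√T = 0.835516 − 0.574171 = 0.261345
e^{−rT} = 0.916097
N(−d₁) = 0.201714,  N(−d₂) = 0.396913
Put price V = K·e^{−rT}·N(−d₂) − S·N(−d₁) = 28.030798 − 19.517819 = 8.512979
φ(d₁) = (1/√(2π))·e^{−d₁²/2} = 0.281399
ν = S·φ(d₁)·√T = 33.584592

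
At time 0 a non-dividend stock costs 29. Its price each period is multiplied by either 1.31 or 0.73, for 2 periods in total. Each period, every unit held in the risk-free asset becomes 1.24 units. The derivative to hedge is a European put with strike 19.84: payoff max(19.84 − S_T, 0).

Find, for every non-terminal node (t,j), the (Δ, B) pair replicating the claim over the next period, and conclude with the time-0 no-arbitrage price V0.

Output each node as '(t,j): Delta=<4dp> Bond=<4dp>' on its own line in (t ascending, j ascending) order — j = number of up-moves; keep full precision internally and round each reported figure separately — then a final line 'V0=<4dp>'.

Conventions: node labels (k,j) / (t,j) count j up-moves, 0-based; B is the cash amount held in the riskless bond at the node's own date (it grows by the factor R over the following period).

Risk-neutral probability p* = (R−d)/(u−d) = (1.24−0.73)/(1.31−0.73) = 0.8793.
Payoffs at expiry: V(2,0)=4.3859, V(2,1)=0.0000, V(2,2)=0.0000
(1,0): S=21.1700. Δ = (V_up−V_dn)/(S_up−S_dn) = (0.0000−4.3859)/(27.7327−15.4541) = -0.3572. V = [p*·0.0000 + (1−p*)·4.3859]/1.24 = 0.4269. B = V − Δ·S = 7.9888.
(1,1): S=37.9900. Δ = (V_up−V_dn)/(S_up−S_dn) = (0.0000−0.0000)/(49.7669−27.7327) = 0.0000. V = [p*·0.0000 + (1−p*)·0.0000]/1.24 = 0.0000. B = V − Δ·S = 0.0000.
(0,0): S=29.0000. Δ = (V_up−V_dn)/(S_up−S_dn) = (0.0000−0.4269)/(37.9900−21.1700) = -0.0254. V = [p*·0.0000 + (1−p*)·0.4269]/1.24 = 0.0415. B = V − Δ·S = 0.7776.
As a check, the time-0 holding Δ(0,0)·S0 + B(0,0) comes to 0.0415 — exactly V0.

(0,0): Delta=-0.0254 Bond=0.7776
(1,0): Delta=-0.3572 Bond=7.9888
(1,1): Delta=0.0000 Bond=0.0000
V0=0.0415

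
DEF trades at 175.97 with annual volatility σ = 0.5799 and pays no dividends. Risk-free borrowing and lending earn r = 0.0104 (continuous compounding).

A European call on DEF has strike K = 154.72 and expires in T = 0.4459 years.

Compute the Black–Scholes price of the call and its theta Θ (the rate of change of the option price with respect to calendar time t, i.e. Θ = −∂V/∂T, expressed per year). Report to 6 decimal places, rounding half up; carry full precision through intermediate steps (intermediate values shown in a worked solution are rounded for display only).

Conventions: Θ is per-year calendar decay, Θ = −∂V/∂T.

σ√T = 0.5799·√0.4459 = 0.387233
d₁ = (ln(S/K) + (r+σ²/2)T) / (σ√T) = (ln(175.97/154.72) + (0.0104+0.5799²/2)·0.4459) / 0.387233 = (0.128696 + 0.079612) / 0.387233 = 0.537941
d₂ = d₁ − σ√T = 0.537941 − 0.387233 = 0.150709
e^{−rT} = 0.995373
N(d₁) = 0.704691,  N(d₂) = 0.559897
Call price V = S·N(d₁) − K·e^{−rT}·N(d₂) = 124.004512 − 86.226513 = 37.777999
φ(d₁) = (1/√(2π))·e^{−d₁²/2} = 0.345201
Θ = −S·φ(d₁)·σ/(2√T) − r·K·e^{−rT}·N(d₂) = −26.376358 − 0.896756 = -27.273114

price = 37.777999
Θ = -27.273114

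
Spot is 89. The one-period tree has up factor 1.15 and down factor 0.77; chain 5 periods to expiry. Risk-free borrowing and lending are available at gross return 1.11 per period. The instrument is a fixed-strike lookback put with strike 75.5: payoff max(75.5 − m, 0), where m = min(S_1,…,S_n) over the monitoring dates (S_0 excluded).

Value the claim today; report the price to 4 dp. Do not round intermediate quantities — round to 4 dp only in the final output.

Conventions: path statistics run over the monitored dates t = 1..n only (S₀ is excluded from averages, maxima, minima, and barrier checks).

With p* = (R−d)/(u−d) = 0.8947, sum probability × payoff across the paths and divide by R^5.
Enumerate all 2^5 = 32 price paths (U = up ×1.15, D = down ×0.77); each path with k up-moves has probability p*^k·(1−p*)^(5−k).
DDDDD: m=24.0904, payoff=51.4096, prob=0.000013
UDDDD: m=35.9791, payoff=39.5209, prob=0.000110
DUDDD: m=35.9791, payoff=39.5209, prob=0.000110
UUDDD: m=53.7351, payoff=21.7649, prob=0.000934
DDUDD: m=35.9791, payoff=39.5209, prob=0.000110
UDUDD: m=53.7351, payoff=21.7649, prob=0.000934
DUUDD: m=53.7351, payoff=21.7649, prob=0.000934
UUUDD: m=80.2537, payoff=0.0000, prob=0.007937
DDDUD: m=35.9791, payoff=39.5209, prob=0.000110
UDDUD: m=53.7351, payoff=21.7649, prob=0.000934
DUDUD: m=53.7351, payoff=21.7649, prob=0.000934
UUDUD: m=80.2537, payoff=0.0000, prob=0.007937
DDUUD: m=52.7681, payoff=22.7319, prob=0.000934
UDUUD: m=78.8095, payoff=0.0000, prob=0.007937
DUUUD: m=68.5300, payoff=6.9700, prob=0.007937
UUUUD: m=102.3500, payoff=0.0000, prob=0.067462
DDDDU: m=31.2862, payoff=44.2138, prob=0.000110
UDDDU: m=46.7262, payoff=28.7738, prob=0.000934
DUDDU: m=46.7262, payoff=28.7738, prob=0.000934
UUDDU: m=69.7858, payoff=5.7142, prob=0.007937
DDUDU: m=46.7262, payoff=28.7738, prob=0.000934
UDUDU: m=69.7858, payoff=5.7142, prob=0.007937
DUUDU: m=68.5300, payoff=6.9700, prob=0.007937
UUUDU: m=102.3500, payoff=0.0000, prob=0.067462
DDDUU: m=40.6314, payoff=34.8686, prob=0.000934
UDDUU: m=60.6833, payoff=14.8167, prob=0.007937
DUDUU: m=60.6833, payoff=14.8167, prob=0.007937
UUDUU: m=90.6309, payoff=0.0000, prob=0.067462
DDUUU: m=52.7681, payoff=22.7319, prob=0.007937
UDUUU: m=78.8095, payoff=0.0000, prob=0.067462
DUUUU: m=68.5300, payoff=6.9700, prob=0.067462
UUUUU: m=102.3500, payoff=0.0000, prob=0.573425
Price = Σ prob·payoff / R^5 = 1.346038 / 1.685058 = 0.7988

price = 0.7988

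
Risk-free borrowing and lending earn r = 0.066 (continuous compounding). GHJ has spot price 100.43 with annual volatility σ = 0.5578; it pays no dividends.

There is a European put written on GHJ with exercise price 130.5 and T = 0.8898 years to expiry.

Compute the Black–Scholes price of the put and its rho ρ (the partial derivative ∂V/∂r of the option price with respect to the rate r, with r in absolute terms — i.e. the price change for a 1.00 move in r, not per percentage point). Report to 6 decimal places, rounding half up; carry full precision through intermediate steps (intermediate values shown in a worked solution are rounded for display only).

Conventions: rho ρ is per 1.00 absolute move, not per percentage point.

σ√T = 0.5578·√0.8898 = 0.526168
d₁ = (ln(S/K) + (r+σ²/2)T) / (σ√T) = (ln(100.43/130.5) + (0.066+0.5578²/2)·0.8898) / 0.526168 = (-0.261912 + 0.197153) / 0.526168 = -0.123076
d₂ = d₁ − σ√T = -0.123076 − 0.526168 = -0.649245
e^{−rT} = 0.942964
N(−d₁) = 0.548977,  N(−d₂) = 0.741910
Put price V = K·e^{−rT}·N(−d₂) − S·N(−d₁) = 91.297093 − 55.133730 = 36.163364
ρ = −K·T·e^{−rT}·N(−d₂) = -81.236154

price = 36.163364
ρ = -81.236154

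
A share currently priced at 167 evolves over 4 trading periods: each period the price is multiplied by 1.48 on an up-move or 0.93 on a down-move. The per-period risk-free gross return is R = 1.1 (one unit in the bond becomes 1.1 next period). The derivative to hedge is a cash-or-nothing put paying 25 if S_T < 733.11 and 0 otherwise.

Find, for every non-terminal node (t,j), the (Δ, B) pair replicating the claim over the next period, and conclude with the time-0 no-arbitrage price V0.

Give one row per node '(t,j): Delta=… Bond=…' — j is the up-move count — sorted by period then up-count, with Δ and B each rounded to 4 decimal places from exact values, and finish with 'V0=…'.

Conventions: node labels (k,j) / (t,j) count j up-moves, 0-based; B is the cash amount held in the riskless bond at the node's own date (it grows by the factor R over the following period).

(0,0): Delta=-0.0060 Bond=17.9279
(1,0): Delta=0.0000 Bond=18.7829
(1,1): Delta=-0.0145 Bond=21.8171
(2,0): Delta=0.0000 Bond=20.6612
(2,1): Delta=0.0000 Bond=20.6612
(2,2): Delta=-0.0349 Bond=31.4596
(3,0): Delta=0.0000 Bond=22.7273
(3,1): Delta=0.0000 Bond=22.7273
(3,2): Delta=0.0000 Bond=22.7273
(3,3): Delta=-0.0840 Bond=61.1570
V0=16.9195

The replicating-portfolio and risk-neutral prices coincide; use p* = (1.1−0.93)/(1.48−0.93) = 0.3091 for the latter.
Terminal payoffs: V(4,0)=25.0000, V(4,1)=25.0000, V(4,2)=25.0000, V(4,3)=25.0000, V(4,4)=0.0000
  t=3,j=0: stock 134.3276 → up 198.8049 (V=25.0000), down 124.9247 (V=25.0000). Price 22.7273; hedge Δ=0.0000, bond B=22.7273.
  t=3,j=1: stock 213.7687 → up 316.3777 (V=25.0000), down 198.8049 (V=25.0000). Price 22.7273; hedge Δ=0.0000, bond B=22.7273.
  t=3,j=2: stock 340.1910 → up 503.4827 (V=25.0000), down 316.3777 (V=25.0000). Price 22.7273; hedge Δ=0.0000, bond B=22.7273.
  t=3,j=3: stock 541.3793 → up 801.2413 (V=0.0000), down 503.4827 (V=25.0000). Price 15.7025; hedge Δ=-0.0840, bond B=61.1570.
  t=2,j=0: stock 144.4383 → up 213.7687 (V=22.7273), down 134.3276 (V=22.7273). Price 20.6612; hedge Δ=0.0000, bond B=20.6612.
  t=2,j=1: stock 229.8588 → up 340.1910 (V=22.7273), down 213.7687 (V=22.7273). Price 20.6612; hedge Δ=0.0000, bond B=20.6612.
  t=2,j=2: stock 365.7968 → up 541.3793 (V=15.7025), down 340.1910 (V=22.7273). Price 18.6872; hedge Δ=-0.0349, bond B=31.4596.
  t=1,j=0: stock 155.3100 → up 229.8588 (V=20.6612), down 144.4383 (V=20.6612). Price 18.7829; hedge Δ=0.0000, bond B=18.7829.
  t=1,j=1: stock 247.1600 → up 365.7968 (V=18.6872), down 229.8588 (V=20.6612). Price 18.2282; hedge Δ=-0.0145, bond B=21.8171.
  t=0,j=0: stock 167.0000 → up 247.1600 (V=18.2282), down 155.3100 (V=18.7829). Price 16.9195; hedge Δ=-0.0060, bond B=17.9279.
Verification: the root portfolio costs Δ(0,0)·S0 + B(0,0) = 16.9195, matching V0.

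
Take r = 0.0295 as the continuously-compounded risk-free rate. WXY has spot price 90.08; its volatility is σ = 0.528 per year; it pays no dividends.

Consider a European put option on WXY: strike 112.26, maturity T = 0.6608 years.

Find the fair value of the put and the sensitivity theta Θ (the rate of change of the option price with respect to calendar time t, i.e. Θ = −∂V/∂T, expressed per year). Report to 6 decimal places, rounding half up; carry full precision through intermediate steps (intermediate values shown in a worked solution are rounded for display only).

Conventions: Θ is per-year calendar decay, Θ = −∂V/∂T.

price = 28.803068
Θ = -8.860293

σ√T = 0.528·√0.6608 = 0.429209
d₁ = (ln(S/K) + (r+σ²/2)T) / (σ√T) = (ln(90.08/112.26) + (0.0295+0.528²/2)·0.6608) / 0.429209 = (-0.220119 + 0.111604) / 0.429209 = -0.252827
d₂ = d₁ − σ√T = -0.252827 − 0.429209 = -0.682036
e^{−rT} = 0.980695
N(−d₁) = 0.599799,  N(−d₂) = 0.752392
Put price V = K·e^{−rT}·N(−d₂) − S·N(−d₁) = 82.832962 − 54.029895 = 28.803068
φ(d₁) = (1/√(2π))·e^{−d₁²/2} = 0.386393
Θ = −S·φ(d₁)·σ/(2√T) + r·K·e^{−rT}·N(−d₂) = −11.303866 + 2.443572 = -8.860293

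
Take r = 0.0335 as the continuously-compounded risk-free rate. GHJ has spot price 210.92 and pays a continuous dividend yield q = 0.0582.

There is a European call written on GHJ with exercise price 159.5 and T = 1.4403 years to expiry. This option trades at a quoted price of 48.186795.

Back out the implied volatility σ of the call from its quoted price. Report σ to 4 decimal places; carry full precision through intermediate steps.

sigma = 0.2534

At σ = 0.2534 the Black–Scholes value reproduces the quote:
σ√T = 0.2534·√1.4403 = 0.304112
d₁ = (ln(S/K) + (r−q+σ²/2)T) / (σ√T) = (ln(210.92/159.5) + (0.0335−0.0582+0.2534²/2)·1.4403) / 0.304112 = (0.279435 + 0.010667) / 0.304112 = 0.953931
d₂ = d₁ − σ√T = 0.953931 − 0.304112 = 0.649819
e^{−rT} = 0.952895
e^{−qT} = 0.919592
N(d₁) = 0.829941,  N(d₂) = 0.742096
V = S·e^{−qT}·N(d₁) − K·e^{−rT}·N(d₂) = 160.975540 − 112.788745 = 48.186795 (the observed quote) — the price is monotone increasing in volatility, hence this σ is the only solution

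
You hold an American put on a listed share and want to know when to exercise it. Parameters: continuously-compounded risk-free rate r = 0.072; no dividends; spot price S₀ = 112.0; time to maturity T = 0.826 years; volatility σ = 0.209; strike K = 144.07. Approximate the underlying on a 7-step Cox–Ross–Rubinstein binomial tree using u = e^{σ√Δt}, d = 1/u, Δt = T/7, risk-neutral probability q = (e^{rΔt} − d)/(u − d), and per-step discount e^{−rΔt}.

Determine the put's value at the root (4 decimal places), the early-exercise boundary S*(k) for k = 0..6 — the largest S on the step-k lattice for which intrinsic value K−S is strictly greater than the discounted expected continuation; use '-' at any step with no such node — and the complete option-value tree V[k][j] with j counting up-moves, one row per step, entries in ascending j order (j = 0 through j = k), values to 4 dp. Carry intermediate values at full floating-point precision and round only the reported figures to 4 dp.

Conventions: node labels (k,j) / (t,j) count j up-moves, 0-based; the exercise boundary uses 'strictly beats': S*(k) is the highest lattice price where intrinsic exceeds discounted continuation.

params: Δt=0.11800 u=1.07443 d=0.93072 q=0.54143 e^(-rΔt)=0.99154
t_7 payoffs: 76.3120 65.8497 53.7718 39.8291 23.7334 5.1525 0.0000 0.0000
t_6: node(6,0) S=72.8014 payoff=71.2686 vs cont=70.0497 → 71.2686 [stop]  node(6,1) S=84.0426 payoff=60.0274 vs cont=58.8086 → 60.0274 [stop]  node(6,2) S=97.0194 payoff=47.0506 vs cont=45.8317 → 47.0506 [stop]  node(6,3) S=112.0000 payoff=32.0700 vs cont=30.8512 → 32.0700 [stop]  node(6,4) S=129.2937 payoff=14.7763 vs cont=13.5575 → 14.7763 [stop]  node(6,5) S=149.2577 payoff=0.0000 vs cont=2.3428 → 2.3428 [wait]  node(6,6) S=172.3043 payoff=0.0000 vs cont=0.0000 → 0.0000 [wait]  ⇒ S*(6)=129.2937
t_5: node(5,0) S=78.2203 payoff=65.8497 vs cont=64.6308 → 65.8497 [stop]  node(5,1) S=90.2982 payoff=53.7718 vs cont=52.5530 → 53.7718 [stop]  node(5,2) S=104.2409 payoff=39.8291 vs cont=38.6102 → 39.8291 [stop]  node(5,3) S=120.3366 payoff=23.7334 vs cont=22.5146 → 23.7334 [stop]  node(5,4) S=138.9175 payoff=5.1525 vs cont=7.9764 → 7.9764 [wait]  node(5,5) S=160.3675 payoff=0.0000 vs cont=1.0652 → 1.0652 [wait]  ⇒ S*(5)=120.3366
t_4: node(4,0) S=84.0426 payoff=60.0274 vs cont=58.8086 → 60.0274 [stop]  node(4,1) S=97.0194 payoff=47.0506 vs cont=45.8317 → 47.0506 [stop]  node(4,2) S=112.0000 payoff=32.0700 vs cont=30.8512 → 32.0700 [stop]  node(4,3) S=129.2937 payoff=14.7763 vs cont=15.0735 → 15.0735 [wait]  node(4,4) S=149.2577 payoff=0.0000 vs cont=4.1987 → 4.1987 [wait]  ⇒ S*(4)=112.0000
t_3: node(3,0) S=90.2982 payoff=53.7718 vs cont=52.5530 → 53.7718 [stop]  node(3,1) S=104.2409 payoff=39.8291 vs cont=38.6102 → 39.8291 [stop]  node(3,2) S=120.3366 payoff=23.7334 vs cont=22.6741 → 23.7334 [stop]  node(3,3) S=138.9175 payoff=5.1525 vs cont=9.1078 → 9.1078 [wait]  ⇒ S*(3)=120.3366
t_2: node(2,0) S=97.0194 payoff=47.0506 vs cont=45.8317 → 47.0506 [stop]  node(2,1) S=112.0000 payoff=32.0700 vs cont=30.8512 → 32.0700 [stop]  node(2,2) S=129.2937 payoff=14.7763 vs cont=15.6809 → 15.6809 [wait]  ⇒ S*(2)=112.0000
t_1: node(1,0) S=104.2409 payoff=39.8291 vs cont=38.6102 → 39.8291 [stop]  node(1,1) S=120.3366 payoff=23.7334 vs cont=23.0002 → 23.7334 [stop]  ⇒ S*(1)=120.3366
t_0: node(0,0) S=112.0000 payoff=32.0700 vs cont=30.8512 → 32.0700 [stop]  ⇒ S*(0)=112.0000

price = 32.0700
boundary = 112.0000 120.3366 112.0000 120.3366 112.0000 120.3366 129.2937
tree:
32.0700
39.8291 23.7334
47.0506 32.0700 15.6809
53.7718 39.8291 23.7334 9.1078
60.0274 47.0506 32.0700 15.0735 4.1987
65.8497 53.7718 39.8291 23.7334 7.9764 1.0652
71.2686 60.0274 47.0506 32.0700 14.7763 2.3428 0.0000
76.3120 65.8497 53.7718 39.8291 23.7334 5.1525 0.0000 0.0000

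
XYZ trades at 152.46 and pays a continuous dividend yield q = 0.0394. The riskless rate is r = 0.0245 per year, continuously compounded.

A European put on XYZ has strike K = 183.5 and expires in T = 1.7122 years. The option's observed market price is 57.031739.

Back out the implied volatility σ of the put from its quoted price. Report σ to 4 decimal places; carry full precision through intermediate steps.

sigma = 0.4658

At σ = 0.4658 the Black–Scholes value reproduces the quote:
σ√T = 0.4658·√1.7122 = 0.609504
d₁ = (ln(S/K) + (r−q+σ²/2)T) / (σ√T) = (ln(152.46/183.5) + (0.0245−0.0394+0.4658²/2)·1.7122) / 0.609504 = (-0.185312 + 0.160236) / 0.609504 = -0.041142
d₂ = d₁ − σ√T = -0.041142 − 0.609504 = -0.650647
e^{−rT} = 0.958919
e^{−qT} = 0.934764
N(−d₁) = 0.516409,  N(−d₂) = 0.742363
V = K·e^{−rT}·N(−d₂) − S·e^{−qT}·N(−d₁) = 130.627325 − 73.595585 = 57.031739 (equal to the quote); since ∂V/∂σ > 0 for all σ, the implied volatility is unique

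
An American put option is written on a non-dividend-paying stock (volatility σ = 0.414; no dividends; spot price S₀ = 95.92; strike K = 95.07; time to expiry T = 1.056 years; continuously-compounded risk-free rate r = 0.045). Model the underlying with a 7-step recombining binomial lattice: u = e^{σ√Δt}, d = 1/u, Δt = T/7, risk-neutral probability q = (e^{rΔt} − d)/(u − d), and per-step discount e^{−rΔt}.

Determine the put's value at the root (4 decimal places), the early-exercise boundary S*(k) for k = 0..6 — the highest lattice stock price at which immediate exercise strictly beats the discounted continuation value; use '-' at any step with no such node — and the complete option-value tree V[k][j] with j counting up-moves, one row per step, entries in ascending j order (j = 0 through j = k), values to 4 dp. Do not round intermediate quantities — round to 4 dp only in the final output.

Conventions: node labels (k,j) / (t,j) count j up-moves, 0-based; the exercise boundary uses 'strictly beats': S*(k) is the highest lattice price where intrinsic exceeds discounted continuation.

price = 14.2053
boundary = - - - 59.2116 50.4165 59.2116 69.5410
tree:
14.2053
20.0151 8.1372
27.2991 12.4383 3.6111
35.8584 18.4493 6.1280 0.9462
44.6535 26.3487 10.1862 1.8355 0.0000
52.1422 35.8584 16.4600 3.5605 0.0000 0.0000
58.5186 44.6535 25.5290 6.9067 0.0000 0.0000 0.0000
63.9478 52.1422 35.8584 13.3976 0.0000 0.0000 0.0000 0.0000

Δt=0.15086, u=1.17445, d=0.85146, q=0.48098, disc=e^(-rΔt)=0.99323
k=7 terminal: V=max(K-S,0) → 63.9478 52.1422 35.8584 13.3976 0.0000 0.0000 0.0000 0.0000
k=6: j=0 S=36.5514 intr=58.5186 cont=57.8754 V=58.5186[EX]; j=1 S=50.4165 intr=44.6535 cont=44.0103 V=44.6535[EX]; j=2 S=69.5410 intr=25.5290 cont=24.8858 V=25.5290[EX]; j=3 S=95.9200 intr=0.0000 cont=6.9067 V=6.9067[hold]; j=4 S=132.3053 intr=0.0000 cont=0.0000 V=0.0000[hold]; j=5 S=182.4927 intr=0.0000 cont=0.0000 V=0.0000[hold]; j=6 S=251.7177 intr=0.0000 cont=0.0000 V=0.0000[hold]  S*(6)=69.5410
k=5: j=0 S=42.9278 intr=52.1422 cont=51.4990 V=52.1422[EX]; j=1 S=59.2116 intr=35.8584 cont=35.2152 V=35.8584[EX]; j=2 S=81.6724 intr=13.3976 cont=16.4600 V=16.4600[hold]; j=3 S=112.6531 intr=0.0000 cont=3.5605 V=3.5605[hold]; j=4 S=155.3859 intr=0.0000 cont=0.0000 V=0.0000[hold]; j=5 S=214.3284 intr=0.0000 cont=0.0000 V=0.0000[hold]  S*(5)=59.2116
k=4: j=0 S=50.4165 intr=44.6535 cont=44.0103 V=44.6535[EX]; j=1 S=69.5410 intr=25.5290 cont=26.3487 V=26.3487[hold]; j=2 S=95.9200 intr=0.0000 cont=10.1862 V=10.1862[hold]; j=3 S=132.3053 intr=0.0000 cont=1.8355 V=1.8355[hold]; j=4 S=182.4927 intr=0.0000 cont=0.0000 V=0.0000[hold]  S*(4)=50.4165
k=3: j=0 S=59.2116 intr=35.8584 cont=35.6068 V=35.8584[EX]; j=1 S=81.6724 intr=13.3976 cont=18.4493 V=18.4493[hold]; j=2 S=112.6531 intr=0.0000 cont=6.1280 V=6.1280[hold]; j=3 S=155.3859 intr=0.0000 cont=0.9462 V=0.9462[hold]  S*(3)=59.2116
k=2: j=0 S=69.5410 intr=25.5290 cont=27.2991 V=27.2991[hold]; j=1 S=95.9200 intr=0.0000 cont=12.4383 V=12.4383[hold]; j=2 S=132.3053 intr=0.0000 cont=3.6111 V=3.6111[hold]  S*(2)=-
k=1: j=0 S=81.6724 intr=13.3976 cont=20.0151 V=20.0151[hold]; j=1 S=112.6531 intr=0.0000 cont=8.1372 V=8.1372[hold]  S*(1)=-
k=0: j=0 S=95.9200 intr=0.0000 cont=14.2053 V=14.2053[hold]  S*(0)=-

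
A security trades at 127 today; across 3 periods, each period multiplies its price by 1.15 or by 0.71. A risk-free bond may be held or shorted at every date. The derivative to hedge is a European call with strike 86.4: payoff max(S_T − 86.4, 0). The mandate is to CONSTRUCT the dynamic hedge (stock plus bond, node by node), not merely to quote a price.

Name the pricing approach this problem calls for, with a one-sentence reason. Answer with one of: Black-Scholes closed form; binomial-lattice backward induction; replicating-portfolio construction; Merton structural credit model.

Key observation: the deliverable is the dynamic trading strategy on the 3-step tree (spot 127, moves 1.15 and 0.71), so the valuation must go through the node-by-node replicating-portfolio solve.

framework: replicating-portfolio construction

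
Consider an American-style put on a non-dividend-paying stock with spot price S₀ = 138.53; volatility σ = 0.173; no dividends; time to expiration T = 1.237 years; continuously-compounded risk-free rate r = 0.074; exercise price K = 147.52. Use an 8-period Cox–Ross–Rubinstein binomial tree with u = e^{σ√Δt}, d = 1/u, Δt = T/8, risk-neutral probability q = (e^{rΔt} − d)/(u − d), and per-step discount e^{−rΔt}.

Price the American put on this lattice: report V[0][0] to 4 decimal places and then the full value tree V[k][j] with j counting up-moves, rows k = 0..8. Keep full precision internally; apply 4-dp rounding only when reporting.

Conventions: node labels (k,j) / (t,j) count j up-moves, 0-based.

Δt=0.15463, u=1.07039, d=0.93423, q=0.56752, disc=e^(-rΔt)=0.98862
k=8 terminal: V=max(K-S,0) → 67.1320 55.4158 41.9920 26.6118 8.9900 0.0000 0.0000 0.0000 0.0000
k=7: j=0 S=86.0469 intr=61.4731 cont=59.7947 V=61.4731[EX]; j=1 S=98.5879 intr=48.9321 cont=47.2538 V=48.9321[EX]; j=2 S=112.9566 intr=34.5634 cont=32.8851 V=34.5634[EX]; j=3 S=129.4195 intr=18.1005 cont=16.4221 V=18.1005[EX]; j=4 S=148.2818 intr=0.0000 cont=3.8438 V=3.8438[hold]; j=5 S=169.8932 intr=0.0000 cont=0.0000 V=0.0000[hold]; j=6 S=194.6544 intr=0.0000 cont=0.0000 V=0.0000[hold]; j=7 S=223.0244 intr=0.0000 cont=0.0000 V=0.0000[hold]
k=6: j=0 S=92.1042 intr=55.4158 cont=53.7375 V=55.4158[EX]; j=1 S=105.5280 intr=41.9920 cont=40.3137 V=41.9920[EX]; j=2 S=120.9082 intr=26.6118 cont=24.9335 V=26.6118[EX]; j=3 S=138.5300 intr=8.9900 cont=9.8957 V=9.8957[hold]; j=4 S=158.7201 intr=0.0000 cont=1.6435 V=1.6435[hold]; j=5 S=181.8528 intr=0.0000 cont=0.0000 V=0.0000[hold]; j=6 S=208.3571 intr=0.0000 cont=0.0000 V=0.0000[hold]
k=5: j=0 S=98.5879 intr=48.9321 cont=47.2538 V=48.9321[EX]; j=1 S=112.9566 intr=34.5634 cont=32.8851 V=34.5634[EX]; j=2 S=129.4195 intr=18.1005 cont=16.9303 V=18.1005[EX]; j=3 S=148.2818 intr=0.0000 cont=5.1531 V=5.1531[hold]; j=4 S=169.8932 intr=0.0000 cont=0.7027 V=0.7027[hold]; j=5 S=194.6544 intr=0.0000 cont=0.0000 V=0.0000[hold]
k=4: j=0 S=105.5280 intr=41.9920 cont=40.3137 V=41.9920[EX]; j=1 S=120.9082 intr=26.6118 cont=24.9335 V=26.6118[EX]; j=2 S=138.5300 intr=8.9900 cont=10.6303 V=10.6303[hold]; j=3 S=158.7201 intr=0.0000 cont=2.5975 V=2.5975[hold]; j=4 S=181.8528 intr=0.0000 cont=0.3004 V=0.3004[hold]
k=3: j=0 S=112.9566 intr=34.5634 cont=32.8851 V=34.5634[EX]; j=1 S=129.4195 intr=18.1005 cont=17.3424 V=18.1005[EX]; j=2 S=148.2818 intr=0.0000 cont=6.0025 V=6.0025[hold]; j=3 S=169.8932 intr=0.0000 cont=1.2792 V=1.2792[hold]
k=2: j=0 S=120.9082 intr=26.6118 cont=24.9335 V=26.6118[EX]; j=1 S=138.5300 intr=8.9900 cont=11.1068 V=11.1068[hold]; j=2 S=158.7201 intr=0.0000 cont=3.2841 V=3.2841[hold]
k=1: j=0 S=129.4195 intr=18.1005 cont=17.6098 V=18.1005[EX]; j=1 S=148.2818 intr=0.0000 cont=6.5915 V=6.5915[hold]
k=0: j=0 S=138.5300 intr=8.9900 cont=11.4373 V=11.4373[hold]

price = 11.4373
tree:
11.4373
18.1005 6.5915
26.6118 11.1068 3.2841
34.5634 18.1005 6.0025 1.2792
41.9920 26.6118 10.6303 2.5975 0.3004
48.9321 34.5634 18.1005 5.1531 0.7027 0.0000
55.4158 41.9920 26.6118 9.8957 1.6435 0.0000 0.0000
61.4731 48.9321 34.5634 18.1005 3.8438 0.0000 0.0000 0.0000
67.1320 55.4158 41.9920 26.6118 8.9900 0.0000 0.0000 0.0000 0.0000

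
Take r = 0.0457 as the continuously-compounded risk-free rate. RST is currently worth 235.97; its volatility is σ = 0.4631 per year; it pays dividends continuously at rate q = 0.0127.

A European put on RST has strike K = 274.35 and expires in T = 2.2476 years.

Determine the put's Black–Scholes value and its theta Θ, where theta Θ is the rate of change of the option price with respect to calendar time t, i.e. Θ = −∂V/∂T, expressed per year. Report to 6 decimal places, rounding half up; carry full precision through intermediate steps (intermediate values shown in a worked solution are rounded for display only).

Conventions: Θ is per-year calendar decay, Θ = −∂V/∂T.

σ√T = 0.4631·√2.2476 = 0.694279
d₁ = (ln(S/K) + (r−q+σ²/2)T) / (σ√T) = (ln(235.97/274.35) + (0.0457−0.0127+0.4631²/2)·2.2476) / 0.694279 = (-0.150700 + 0.315183) / 0.694279 = 0.236911
d₂ = d₁ − σ√T = 0.236911 − 0.694279 = -0.457368
e^{−rT} = 0.902384
e^{−qT} = 0.971859
N(−d₁) = 0.406363,  N(−d₂) = 0.676297
Put price V = K·e^{−rT}·N(−d₂) − S·e^{−qT}·N(−d₁) = 167.430099 − 93.190991 = 74.239107
φ(d₁) = (1/√(2π))·e^{−d₁²/2} = 0.387902
Θ = −S·e^{−qT}·φ(d₁)·σ/(2√T) − q·S·e^{−qT}·N(−d₁) + r·K·e^{−rT}·N(−d₂) = −13.739394 − 1.183526 + 7.651556 = -7.271364

price = 74.239107
Θ = -7.271364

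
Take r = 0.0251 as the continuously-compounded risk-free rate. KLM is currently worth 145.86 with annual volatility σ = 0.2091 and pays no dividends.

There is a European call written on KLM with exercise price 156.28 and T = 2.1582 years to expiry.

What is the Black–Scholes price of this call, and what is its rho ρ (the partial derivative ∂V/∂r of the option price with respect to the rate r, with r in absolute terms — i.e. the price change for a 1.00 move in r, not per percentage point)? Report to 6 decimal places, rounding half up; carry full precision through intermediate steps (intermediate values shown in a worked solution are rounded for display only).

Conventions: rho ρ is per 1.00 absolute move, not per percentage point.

σ√T = 0.2091·√2.1582 = 0.307185
d₁ = (ln(S/K) + (r+σ²/2)T) / (σ√T) = (ln(145.86/156.28) + (0.0251+0.2091²/2)·2.1582) / 0.307185 = (-0.069002 + 0.101352) / 0.307185 = 0.105311
d₂ = d₁ − σ√T = 0.105311 − 0.307185 = -0.201873
e^{−rT} = 0.947270
N(d₁) = 0.541936,  N(d₂) = 0.420008
Call price V = S·N(d₁) − K·e^{−rT}·N(d₂) = 79.046736 − 62.177707 = 16.869029
ρ = K·T·e^{−rT}·N(d₂) = 134.191927

price = 16.869029
ρ = 134.191927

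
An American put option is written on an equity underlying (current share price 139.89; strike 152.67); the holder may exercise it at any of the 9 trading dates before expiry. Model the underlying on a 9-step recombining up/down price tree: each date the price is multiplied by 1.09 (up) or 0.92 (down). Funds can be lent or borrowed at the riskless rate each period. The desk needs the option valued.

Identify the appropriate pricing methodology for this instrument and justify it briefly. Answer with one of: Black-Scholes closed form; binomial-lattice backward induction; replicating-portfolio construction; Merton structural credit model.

framework: binomial-lattice backward induction

Key observation: an American put (K = 152.67, S₀ = 139.89) on a 9-date tree has no closed form — the optimal stopping decision is embedded and must be resolved recursively from expiry.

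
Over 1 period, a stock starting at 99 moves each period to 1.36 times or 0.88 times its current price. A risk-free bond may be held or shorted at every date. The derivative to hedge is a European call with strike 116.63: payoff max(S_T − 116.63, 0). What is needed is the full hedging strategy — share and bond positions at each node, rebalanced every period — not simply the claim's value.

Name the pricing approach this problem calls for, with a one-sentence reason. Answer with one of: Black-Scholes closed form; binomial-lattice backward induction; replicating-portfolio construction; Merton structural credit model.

Key observation: the task asks for the hedge itself — share and bond holdings at every node of the 1-period tree on spot 99 with factors 1.36/0.88 — which is exactly what the replicating-portfolio construction produces.

framework: replicating-portfolio construction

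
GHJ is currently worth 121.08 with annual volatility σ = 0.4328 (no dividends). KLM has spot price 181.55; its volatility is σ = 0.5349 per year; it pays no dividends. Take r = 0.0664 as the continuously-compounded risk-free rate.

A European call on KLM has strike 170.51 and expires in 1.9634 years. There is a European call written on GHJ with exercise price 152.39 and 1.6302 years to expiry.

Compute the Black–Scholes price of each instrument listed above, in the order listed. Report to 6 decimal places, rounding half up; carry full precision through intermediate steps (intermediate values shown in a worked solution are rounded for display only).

[KLM call K=170.51]
σ√T = 0.5349·√1.9634 = 0.749509
d₁ = (ln(S/K) + (r+σ²/2)T) / (σ√T) = (ln(181.55/170.51) + (0.0664+0.5349²/2)·1.9634) / 0.749509 = (0.062737 + 0.411252) / 0.749509 = 0.632399
d₂ = d₁ − σ√T = 0.632399 − 0.749509 = -0.117110
e^{−rT} = 0.877771
N(d₁) = 0.736437,  N(d₂) = 0.453386
price = S·N(d₁) − K·e^{−rT}·N(d₂) = 133.700126 − 67.857751 = 65.842375
[GHJ call K=152.39]
σ√T = 0.4328·√1.6302 = 0.552596
d₁ = (ln(S/K) + (r+σ²/2)T) / (σ√T) = (ln(121.08/152.39) + (0.0664+0.4328²/2)·1.6302) / 0.552596 = (-0.229992 + 0.260926) / 0.552596 = 0.055981
d₂ = d₁ − σ√T = 0.055981 − 0.552596 = -0.496615
e^{−rT} = 0.897407
N(d₁) = 0.522322,  N(d₂) = 0.309730
price = S·N(d₁) − K·e^{−rT}·N(d₂) = 63.242691 − 42.357454 = 20.885237

price(KLM call K=170.51) = 65.842375
price(GHJ call K=152.39) = 20.885237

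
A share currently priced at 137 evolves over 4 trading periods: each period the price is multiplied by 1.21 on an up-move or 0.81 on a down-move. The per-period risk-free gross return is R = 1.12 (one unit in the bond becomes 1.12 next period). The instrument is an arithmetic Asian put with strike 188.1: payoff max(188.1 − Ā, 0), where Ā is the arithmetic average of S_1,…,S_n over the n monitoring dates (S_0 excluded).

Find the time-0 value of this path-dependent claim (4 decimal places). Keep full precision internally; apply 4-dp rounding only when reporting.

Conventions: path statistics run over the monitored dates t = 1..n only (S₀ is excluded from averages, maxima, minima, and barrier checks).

price = 12.5304

Set p* = 0.7750 (from d < R < u); the path-dependent value is the discounted p*-expectation over all price paths.
Enumerate all 2^4 = 16 price paths (U = up ×1.21, D = down ×0.81); each path with k up-moves has probability p*^k·(1−p*)^(4−k).
DDDD: Ā=83.1593, payoff=104.9407, prob=0.002563
UDDD: Ā=124.2256, payoff=63.8744, prob=0.008828
DUDD: Ā=110.5256, payoff=77.5744, prob=0.008828
UUDD: Ā=165.1061, payoff=22.9939, prob=0.030407
DDUD: Ā=99.4286, payoff=88.6714, prob=0.008828
UDUD: Ā=148.5291, payoff=39.5709, prob=0.030407
DUUD: Ā=134.8291, payoff=53.2709, prob=0.030407
UUUD: Ā=201.4114, payoff=0.0000, prob=0.104734
DDDU: Ā=90.4400, payoff=97.6600, prob=0.008828
UDDU: Ā=135.1018, payoff=52.9982, prob=0.030407
DUDU: Ā=121.4018, payoff=66.6982, prob=0.030407
UUDU: Ā=181.3533, payoff=6.7467, prob=0.104734
DDUU: Ā=110.3048, payoff=77.7952, prob=0.030407
UDUU: Ā=164.7763, payoff=23.3237, prob=0.104734
DUUU: Ā=151.0763, payoff=37.0237, prob=0.104734
UUUU: Ā=225.6818, payoff=0.0000, prob=0.360750
Price = Σ prob·payoff / R^4 = 19.716787 / 1.573519 = 12.5304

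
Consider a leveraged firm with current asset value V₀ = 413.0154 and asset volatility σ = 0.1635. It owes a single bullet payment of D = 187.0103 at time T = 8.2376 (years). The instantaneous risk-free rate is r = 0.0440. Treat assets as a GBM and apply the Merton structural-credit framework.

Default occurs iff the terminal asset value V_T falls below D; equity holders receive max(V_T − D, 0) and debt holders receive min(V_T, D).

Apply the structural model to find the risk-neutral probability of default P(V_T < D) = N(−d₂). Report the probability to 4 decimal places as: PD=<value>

PD=0.0130

Equity is a call on the firm's assets struck at D = 187.0103:
d₁ = [ln(V₀/D) + (r + σ²/2)T] / (σ√T)
   = [ln(413.0154/187.0103) + (0.0440 + 0.5·0.1635²)·8.2376] / (0.1635·√8.2376)
   = [0.792321 + 0.472559] / 0.469265 = 2.695450
d₂ = d₁ − σ√T = 2.695450 − 0.469265 = 2.226185
risk-neutral PD = N(−d₂) = N(-2.226185) = 0.013001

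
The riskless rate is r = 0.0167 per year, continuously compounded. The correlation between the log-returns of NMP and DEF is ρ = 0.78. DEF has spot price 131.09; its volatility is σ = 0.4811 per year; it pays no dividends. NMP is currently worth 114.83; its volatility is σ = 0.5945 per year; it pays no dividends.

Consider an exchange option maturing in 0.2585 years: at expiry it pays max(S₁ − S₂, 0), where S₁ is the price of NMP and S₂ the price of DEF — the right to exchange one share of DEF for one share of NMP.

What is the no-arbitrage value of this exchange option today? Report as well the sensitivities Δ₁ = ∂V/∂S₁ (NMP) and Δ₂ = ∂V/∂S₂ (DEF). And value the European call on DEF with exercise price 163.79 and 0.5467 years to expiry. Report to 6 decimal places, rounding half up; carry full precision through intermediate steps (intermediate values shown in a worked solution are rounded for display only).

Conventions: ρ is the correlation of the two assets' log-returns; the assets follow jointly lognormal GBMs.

exchange price = 3.314483
Δ1 = 0.272688
Δ2 = -0.213581
price(DEF call K=163.79) = 8.672208

σ_eff = √(σ₁² + σ₂² − 2ρσ₁σ₂) = √(0.5945² + 0.4811² − 2·0.78·0.5945·0.4811) = 0.372432
d₁ = (ln(S₁/S₂) + (q₂ − q₁ + σ_eff²/2)T) / (σ_eff√T) = (ln(114.83/131.09) + (0.0 − 0.0 + 0.069353)·0.2585) / 0.189355 = -0.604703
d₂ = d₁ − σ_eff√T = -0.604703 − 0.189355 = -0.794058
N(d₁) = 0.272688,  N(d₂) = 0.213581
V = S₁·e^{−q₁T}·N(d₁) − S₂·e^{−q₂T}·N(d₂) = 31.312800 − 27.998317 = 3.314483
Δ₁ = e^{−q₁T}·N(d₁) = 0.272688;  Δ₂ = −e^{−q₂T}·N(d₂) = -0.213581
[vanilla: DEF call K=163.79]
σ√T = 0.4811·√0.5467 = 0.355721
d₁ = (ln(S/K) + (r+σ²/2)T) / (σ√T) = (ln(131.09/163.79) + (0.0167+0.4811²/2)·0.5467) / 0.355721 = (-0.222701 + 0.072399) / 0.355721 = -0.422528
d₂ = d₁ − σ√T = -0.422528 − 0.355721 = -0.778250
e^{−rT} = 0.990912
N(d₁) = 0.336320,  N(d₂) = 0.218211
price = S·N(d₁) − K·e^{−rT}·N(d₂) = 44.088157 − 35.415949 = 8.672208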